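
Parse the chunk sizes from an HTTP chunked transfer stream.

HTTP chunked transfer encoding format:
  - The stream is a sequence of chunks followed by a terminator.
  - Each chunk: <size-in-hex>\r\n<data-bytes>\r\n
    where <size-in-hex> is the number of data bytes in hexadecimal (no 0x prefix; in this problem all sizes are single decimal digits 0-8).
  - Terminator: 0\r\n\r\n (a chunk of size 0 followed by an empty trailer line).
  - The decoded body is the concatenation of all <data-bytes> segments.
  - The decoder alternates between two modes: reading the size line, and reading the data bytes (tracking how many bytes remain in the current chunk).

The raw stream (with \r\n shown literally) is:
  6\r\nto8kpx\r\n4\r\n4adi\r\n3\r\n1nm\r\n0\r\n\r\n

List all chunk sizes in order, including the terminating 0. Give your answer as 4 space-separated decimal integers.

Answer: 6 4 3 0

Derivation:
Chunk 1: stream[0..1]='6' size=0x6=6, data at stream[3..9]='to8kpx' -> body[0..6], body so far='to8kpx'
Chunk 2: stream[11..12]='4' size=0x4=4, data at stream[14..18]='4adi' -> body[6..10], body so far='to8kpx4adi'
Chunk 3: stream[20..21]='3' size=0x3=3, data at stream[23..26]='1nm' -> body[10..13], body so far='to8kpx4adi1nm'
Chunk 4: stream[28..29]='0' size=0 (terminator). Final body='to8kpx4adi1nm' (13 bytes)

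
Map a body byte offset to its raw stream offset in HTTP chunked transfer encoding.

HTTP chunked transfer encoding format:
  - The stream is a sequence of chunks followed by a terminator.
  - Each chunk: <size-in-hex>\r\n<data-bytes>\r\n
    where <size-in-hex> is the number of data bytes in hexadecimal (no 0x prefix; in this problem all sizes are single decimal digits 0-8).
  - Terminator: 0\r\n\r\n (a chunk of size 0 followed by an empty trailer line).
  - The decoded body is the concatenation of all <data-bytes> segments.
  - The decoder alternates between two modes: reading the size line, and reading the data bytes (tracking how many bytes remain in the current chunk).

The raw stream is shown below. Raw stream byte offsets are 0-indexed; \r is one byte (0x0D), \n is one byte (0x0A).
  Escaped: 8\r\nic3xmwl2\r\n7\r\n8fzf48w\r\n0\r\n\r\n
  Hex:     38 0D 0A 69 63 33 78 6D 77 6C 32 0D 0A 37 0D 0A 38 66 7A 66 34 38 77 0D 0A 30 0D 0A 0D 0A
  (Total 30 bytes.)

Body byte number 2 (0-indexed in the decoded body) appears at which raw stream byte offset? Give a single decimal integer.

Answer: 5

Derivation:
Chunk 1: stream[0..1]='8' size=0x8=8, data at stream[3..11]='ic3xmwl2' -> body[0..8], body so far='ic3xmwl2'
Chunk 2: stream[13..14]='7' size=0x7=7, data at stream[16..23]='8fzf48w' -> body[8..15], body so far='ic3xmwl28fzf48w'
Chunk 3: stream[25..26]='0' size=0 (terminator). Final body='ic3xmwl28fzf48w' (15 bytes)
Body byte 2 at stream offset 5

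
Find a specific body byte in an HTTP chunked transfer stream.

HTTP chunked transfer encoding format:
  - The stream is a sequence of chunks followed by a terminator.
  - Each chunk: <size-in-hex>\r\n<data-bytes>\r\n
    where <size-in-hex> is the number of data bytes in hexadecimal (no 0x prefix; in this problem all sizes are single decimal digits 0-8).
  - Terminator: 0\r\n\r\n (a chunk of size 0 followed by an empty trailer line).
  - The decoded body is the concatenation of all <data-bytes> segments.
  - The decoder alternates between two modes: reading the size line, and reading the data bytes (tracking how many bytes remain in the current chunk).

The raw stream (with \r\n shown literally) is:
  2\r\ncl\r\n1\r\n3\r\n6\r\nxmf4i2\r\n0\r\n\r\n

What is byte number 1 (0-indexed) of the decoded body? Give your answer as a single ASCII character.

Answer: l

Derivation:
Chunk 1: stream[0..1]='2' size=0x2=2, data at stream[3..5]='cl' -> body[0..2], body so far='cl'
Chunk 2: stream[7..8]='1' size=0x1=1, data at stream[10..11]='3' -> body[2..3], body so far='cl3'
Chunk 3: stream[13..14]='6' size=0x6=6, data at stream[16..22]='xmf4i2' -> body[3..9], body so far='cl3xmf4i2'
Chunk 4: stream[24..25]='0' size=0 (terminator). Final body='cl3xmf4i2' (9 bytes)
Body byte 1 = 'l'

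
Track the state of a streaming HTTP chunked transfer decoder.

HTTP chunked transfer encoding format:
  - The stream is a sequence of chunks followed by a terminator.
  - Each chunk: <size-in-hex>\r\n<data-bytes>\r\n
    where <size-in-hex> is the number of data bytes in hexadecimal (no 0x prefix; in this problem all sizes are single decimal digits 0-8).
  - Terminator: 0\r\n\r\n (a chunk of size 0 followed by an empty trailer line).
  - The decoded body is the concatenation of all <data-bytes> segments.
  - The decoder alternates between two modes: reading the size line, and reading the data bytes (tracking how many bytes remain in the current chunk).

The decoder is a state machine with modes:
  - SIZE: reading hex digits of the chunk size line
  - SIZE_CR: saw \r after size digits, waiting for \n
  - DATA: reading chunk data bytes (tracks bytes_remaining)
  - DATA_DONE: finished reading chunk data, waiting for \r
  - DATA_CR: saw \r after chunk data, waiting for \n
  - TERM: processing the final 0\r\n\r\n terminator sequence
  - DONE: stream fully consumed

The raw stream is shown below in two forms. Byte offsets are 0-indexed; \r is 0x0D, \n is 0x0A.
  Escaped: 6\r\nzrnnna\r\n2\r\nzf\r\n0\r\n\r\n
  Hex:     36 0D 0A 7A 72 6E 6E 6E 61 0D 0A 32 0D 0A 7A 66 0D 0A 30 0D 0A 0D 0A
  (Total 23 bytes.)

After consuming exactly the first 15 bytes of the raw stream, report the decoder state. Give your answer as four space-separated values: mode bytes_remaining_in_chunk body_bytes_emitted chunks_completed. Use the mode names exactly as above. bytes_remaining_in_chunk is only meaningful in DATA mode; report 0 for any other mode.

Answer: DATA 1 7 1

Derivation:
Byte 0 = '6': mode=SIZE remaining=0 emitted=0 chunks_done=0
Byte 1 = 0x0D: mode=SIZE_CR remaining=0 emitted=0 chunks_done=0
Byte 2 = 0x0A: mode=DATA remaining=6 emitted=0 chunks_done=0
Byte 3 = 'z': mode=DATA remaining=5 emitted=1 chunks_done=0
Byte 4 = 'r': mode=DATA remaining=4 emitted=2 chunks_done=0
Byte 5 = 'n': mode=DATA remaining=3 emitted=3 chunks_done=0
Byte 6 = 'n': mode=DATA remaining=2 emitted=4 chunks_done=0
Byte 7 = 'n': mode=DATA remaining=1 emitted=5 chunks_done=0
Byte 8 = 'a': mode=DATA_DONE remaining=0 emitted=6 chunks_done=0
Byte 9 = 0x0D: mode=DATA_CR remaining=0 emitted=6 chunks_done=0
Byte 10 = 0x0A: mode=SIZE remaining=0 emitted=6 chunks_done=1
Byte 11 = '2': mode=SIZE remaining=0 emitted=6 chunks_done=1
Byte 12 = 0x0D: mode=SIZE_CR remaining=0 emitted=6 chunks_done=1
Byte 13 = 0x0A: mode=DATA remaining=2 emitted=6 chunks_done=1
Byte 14 = 'z': mode=DATA remaining=1 emitted=7 chunks_done=1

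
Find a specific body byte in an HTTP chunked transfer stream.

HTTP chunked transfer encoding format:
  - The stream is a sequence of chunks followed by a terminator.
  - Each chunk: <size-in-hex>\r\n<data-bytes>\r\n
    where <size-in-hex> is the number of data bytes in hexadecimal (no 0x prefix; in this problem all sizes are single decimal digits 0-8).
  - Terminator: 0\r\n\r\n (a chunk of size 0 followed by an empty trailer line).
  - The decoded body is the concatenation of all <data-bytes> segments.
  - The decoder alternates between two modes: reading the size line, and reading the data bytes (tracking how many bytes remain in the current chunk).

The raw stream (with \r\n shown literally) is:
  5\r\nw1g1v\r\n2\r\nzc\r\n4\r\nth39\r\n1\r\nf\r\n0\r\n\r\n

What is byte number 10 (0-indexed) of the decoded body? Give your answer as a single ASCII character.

Answer: 9

Derivation:
Chunk 1: stream[0..1]='5' size=0x5=5, data at stream[3..8]='w1g1v' -> body[0..5], body so far='w1g1v'
Chunk 2: stream[10..11]='2' size=0x2=2, data at stream[13..15]='zc' -> body[5..7], body so far='w1g1vzc'
Chunk 3: stream[17..18]='4' size=0x4=4, data at stream[20..24]='th39' -> body[7..11], body so far='w1g1vzcth39'
Chunk 4: stream[26..27]='1' size=0x1=1, data at stream[29..30]='f' -> body[11..12], body so far='w1g1vzcth39f'
Chunk 5: stream[32..33]='0' size=0 (terminator). Final body='w1g1vzcth39f' (12 bytes)
Body byte 10 = '9'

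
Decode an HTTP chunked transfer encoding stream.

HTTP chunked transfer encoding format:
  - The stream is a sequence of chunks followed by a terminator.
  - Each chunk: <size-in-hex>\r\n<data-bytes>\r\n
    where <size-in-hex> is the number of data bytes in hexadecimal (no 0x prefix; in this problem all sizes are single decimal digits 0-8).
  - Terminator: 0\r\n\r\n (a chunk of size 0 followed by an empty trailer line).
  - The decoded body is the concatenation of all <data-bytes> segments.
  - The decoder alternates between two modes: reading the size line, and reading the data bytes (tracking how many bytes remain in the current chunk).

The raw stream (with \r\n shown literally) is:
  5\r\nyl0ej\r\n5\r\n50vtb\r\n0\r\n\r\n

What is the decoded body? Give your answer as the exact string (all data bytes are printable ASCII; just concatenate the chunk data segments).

Chunk 1: stream[0..1]='5' size=0x5=5, data at stream[3..8]='yl0ej' -> body[0..5], body so far='yl0ej'
Chunk 2: stream[10..11]='5' size=0x5=5, data at stream[13..18]='50vtb' -> body[5..10], body so far='yl0ej50vtb'
Chunk 3: stream[20..21]='0' size=0 (terminator). Final body='yl0ej50vtb' (10 bytes)

Answer: yl0ej50vtb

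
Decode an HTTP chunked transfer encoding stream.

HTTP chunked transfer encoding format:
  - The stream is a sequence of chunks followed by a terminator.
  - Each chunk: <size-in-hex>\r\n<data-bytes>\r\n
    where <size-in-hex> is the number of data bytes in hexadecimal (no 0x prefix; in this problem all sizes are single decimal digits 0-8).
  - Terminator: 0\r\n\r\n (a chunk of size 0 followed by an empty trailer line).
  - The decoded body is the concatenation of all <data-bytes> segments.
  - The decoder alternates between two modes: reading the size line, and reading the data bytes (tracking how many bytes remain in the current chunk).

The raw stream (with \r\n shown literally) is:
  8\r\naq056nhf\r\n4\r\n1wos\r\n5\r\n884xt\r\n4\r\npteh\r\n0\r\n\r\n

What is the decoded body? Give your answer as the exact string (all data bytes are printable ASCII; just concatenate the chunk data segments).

Answer: aq056nhf1wos884xtpteh

Derivation:
Chunk 1: stream[0..1]='8' size=0x8=8, data at stream[3..11]='aq056nhf' -> body[0..8], body so far='aq056nhf'
Chunk 2: stream[13..14]='4' size=0x4=4, data at stream[16..20]='1wos' -> body[8..12], body so far='aq056nhf1wos'
Chunk 3: stream[22..23]='5' size=0x5=5, data at stream[25..30]='884xt' -> body[12..17], body so far='aq056nhf1wos884xt'
Chunk 4: stream[32..33]='4' size=0x4=4, data at stream[35..39]='pteh' -> body[17..21], body so far='aq056nhf1wos884xtpteh'
Chunk 5: stream[41..42]='0' size=0 (terminator). Final body='aq056nhf1wos884xtpteh' (21 bytes)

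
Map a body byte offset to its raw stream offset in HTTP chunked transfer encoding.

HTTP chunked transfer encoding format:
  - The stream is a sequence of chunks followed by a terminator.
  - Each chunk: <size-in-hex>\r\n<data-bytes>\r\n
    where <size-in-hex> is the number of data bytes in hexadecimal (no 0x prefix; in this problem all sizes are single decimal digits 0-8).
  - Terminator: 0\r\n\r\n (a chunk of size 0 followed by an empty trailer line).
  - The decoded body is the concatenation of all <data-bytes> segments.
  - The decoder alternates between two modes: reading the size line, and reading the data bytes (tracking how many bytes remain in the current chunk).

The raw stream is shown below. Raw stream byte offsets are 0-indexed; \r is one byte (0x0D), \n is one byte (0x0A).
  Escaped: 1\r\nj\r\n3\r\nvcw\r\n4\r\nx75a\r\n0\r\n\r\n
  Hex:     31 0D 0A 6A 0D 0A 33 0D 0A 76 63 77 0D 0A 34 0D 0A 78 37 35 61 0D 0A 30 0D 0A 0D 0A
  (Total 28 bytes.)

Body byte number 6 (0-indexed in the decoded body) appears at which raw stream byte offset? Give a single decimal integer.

Chunk 1: stream[0..1]='1' size=0x1=1, data at stream[3..4]='j' -> body[0..1], body so far='j'
Chunk 2: stream[6..7]='3' size=0x3=3, data at stream[9..12]='vcw' -> body[1..4], body so far='jvcw'
Chunk 3: stream[14..15]='4' size=0x4=4, data at stream[17..21]='x75a' -> body[4..8], body so far='jvcwx75a'
Chunk 4: stream[23..24]='0' size=0 (terminator). Final body='jvcwx75a' (8 bytes)
Body byte 6 at stream offset 19

Answer: 19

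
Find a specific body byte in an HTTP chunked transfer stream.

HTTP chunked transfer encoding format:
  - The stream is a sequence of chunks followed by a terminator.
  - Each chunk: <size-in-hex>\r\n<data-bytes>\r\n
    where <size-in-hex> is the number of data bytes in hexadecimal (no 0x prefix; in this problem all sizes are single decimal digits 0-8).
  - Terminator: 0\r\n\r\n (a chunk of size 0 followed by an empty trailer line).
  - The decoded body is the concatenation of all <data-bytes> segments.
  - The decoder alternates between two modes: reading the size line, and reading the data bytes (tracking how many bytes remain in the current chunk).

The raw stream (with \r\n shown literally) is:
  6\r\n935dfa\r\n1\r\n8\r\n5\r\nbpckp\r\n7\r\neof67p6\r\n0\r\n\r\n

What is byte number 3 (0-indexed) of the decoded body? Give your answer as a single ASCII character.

Chunk 1: stream[0..1]='6' size=0x6=6, data at stream[3..9]='935dfa' -> body[0..6], body so far='935dfa'
Chunk 2: stream[11..12]='1' size=0x1=1, data at stream[14..15]='8' -> body[6..7], body so far='935dfa8'
Chunk 3: stream[17..18]='5' size=0x5=5, data at stream[20..25]='bpckp' -> body[7..12], body so far='935dfa8bpckp'
Chunk 4: stream[27..28]='7' size=0x7=7, data at stream[30..37]='eof67p6' -> body[12..19], body so far='935dfa8bpckpeof67p6'
Chunk 5: stream[39..40]='0' size=0 (terminator). Final body='935dfa8bpckpeof67p6' (19 bytes)
Body byte 3 = 'd'

Answer: d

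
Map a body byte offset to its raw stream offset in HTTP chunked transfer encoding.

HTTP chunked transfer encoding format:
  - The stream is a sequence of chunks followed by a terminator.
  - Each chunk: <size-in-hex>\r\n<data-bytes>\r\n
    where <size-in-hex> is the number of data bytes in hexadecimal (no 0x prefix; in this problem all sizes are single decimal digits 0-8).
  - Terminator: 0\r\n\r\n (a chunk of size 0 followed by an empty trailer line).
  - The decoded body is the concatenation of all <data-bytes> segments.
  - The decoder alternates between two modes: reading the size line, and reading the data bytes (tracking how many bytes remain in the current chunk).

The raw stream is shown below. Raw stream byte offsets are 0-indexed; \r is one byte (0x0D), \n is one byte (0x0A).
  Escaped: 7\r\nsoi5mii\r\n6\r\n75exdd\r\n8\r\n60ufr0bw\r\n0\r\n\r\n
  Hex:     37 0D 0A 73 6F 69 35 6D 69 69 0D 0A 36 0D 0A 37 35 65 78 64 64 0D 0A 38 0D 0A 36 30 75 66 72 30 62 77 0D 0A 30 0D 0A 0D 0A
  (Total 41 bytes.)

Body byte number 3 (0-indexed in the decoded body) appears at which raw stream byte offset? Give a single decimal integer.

Answer: 6

Derivation:
Chunk 1: stream[0..1]='7' size=0x7=7, data at stream[3..10]='soi5mii' -> body[0..7], body so far='soi5mii'
Chunk 2: stream[12..13]='6' size=0x6=6, data at stream[15..21]='75exdd' -> body[7..13], body so far='soi5mii75exdd'
Chunk 3: stream[23..24]='8' size=0x8=8, data at stream[26..34]='60ufr0bw' -> body[13..21], body so far='soi5mii75exdd60ufr0bw'
Chunk 4: stream[36..37]='0' size=0 (terminator). Final body='soi5mii75exdd60ufr0bw' (21 bytes)
Body byte 3 at stream offset 6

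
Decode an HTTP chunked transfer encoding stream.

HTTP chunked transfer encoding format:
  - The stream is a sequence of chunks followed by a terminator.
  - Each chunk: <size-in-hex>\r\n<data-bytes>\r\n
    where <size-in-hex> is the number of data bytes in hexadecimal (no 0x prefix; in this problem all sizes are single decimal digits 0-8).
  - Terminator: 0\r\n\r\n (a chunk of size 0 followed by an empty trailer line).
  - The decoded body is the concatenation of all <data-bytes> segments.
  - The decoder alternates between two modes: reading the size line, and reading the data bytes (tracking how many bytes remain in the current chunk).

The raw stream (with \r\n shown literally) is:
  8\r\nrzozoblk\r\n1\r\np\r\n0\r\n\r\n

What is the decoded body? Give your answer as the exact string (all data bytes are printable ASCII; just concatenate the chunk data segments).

Chunk 1: stream[0..1]='8' size=0x8=8, data at stream[3..11]='rzozoblk' -> body[0..8], body so far='rzozoblk'
Chunk 2: stream[13..14]='1' size=0x1=1, data at stream[16..17]='p' -> body[8..9], body so far='rzozoblkp'
Chunk 3: stream[19..20]='0' size=0 (terminator). Final body='rzozoblkp' (9 bytes)

Answer: rzozoblkp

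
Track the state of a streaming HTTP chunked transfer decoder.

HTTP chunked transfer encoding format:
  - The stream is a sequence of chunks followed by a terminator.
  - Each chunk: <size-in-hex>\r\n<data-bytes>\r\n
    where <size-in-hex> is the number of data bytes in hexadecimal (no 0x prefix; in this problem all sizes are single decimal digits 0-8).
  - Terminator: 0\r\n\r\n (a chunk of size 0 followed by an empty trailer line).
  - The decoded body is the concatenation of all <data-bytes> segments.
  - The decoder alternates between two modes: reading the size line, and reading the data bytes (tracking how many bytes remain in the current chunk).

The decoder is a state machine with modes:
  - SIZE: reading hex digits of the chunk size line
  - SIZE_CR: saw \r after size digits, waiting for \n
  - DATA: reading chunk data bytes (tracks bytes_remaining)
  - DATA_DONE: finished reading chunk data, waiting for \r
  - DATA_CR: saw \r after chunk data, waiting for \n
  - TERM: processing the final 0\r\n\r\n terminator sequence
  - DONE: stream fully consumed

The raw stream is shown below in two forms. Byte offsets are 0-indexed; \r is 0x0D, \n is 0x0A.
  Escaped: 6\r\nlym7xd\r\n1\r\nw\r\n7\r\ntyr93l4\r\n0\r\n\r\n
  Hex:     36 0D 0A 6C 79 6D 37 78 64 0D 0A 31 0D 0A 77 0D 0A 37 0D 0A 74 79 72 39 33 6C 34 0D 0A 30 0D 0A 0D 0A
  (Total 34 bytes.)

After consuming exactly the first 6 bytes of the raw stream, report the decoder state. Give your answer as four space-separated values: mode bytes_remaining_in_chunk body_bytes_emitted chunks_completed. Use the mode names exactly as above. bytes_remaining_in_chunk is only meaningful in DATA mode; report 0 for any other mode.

Answer: DATA 3 3 0

Derivation:
Byte 0 = '6': mode=SIZE remaining=0 emitted=0 chunks_done=0
Byte 1 = 0x0D: mode=SIZE_CR remaining=0 emitted=0 chunks_done=0
Byte 2 = 0x0A: mode=DATA remaining=6 emitted=0 chunks_done=0
Byte 3 = 'l': mode=DATA remaining=5 emitted=1 chunks_done=0
Byte 4 = 'y': mode=DATA remaining=4 emitted=2 chunks_done=0
Byte 5 = 'm': mode=DATA remaining=3 emitted=3 chunks_done=0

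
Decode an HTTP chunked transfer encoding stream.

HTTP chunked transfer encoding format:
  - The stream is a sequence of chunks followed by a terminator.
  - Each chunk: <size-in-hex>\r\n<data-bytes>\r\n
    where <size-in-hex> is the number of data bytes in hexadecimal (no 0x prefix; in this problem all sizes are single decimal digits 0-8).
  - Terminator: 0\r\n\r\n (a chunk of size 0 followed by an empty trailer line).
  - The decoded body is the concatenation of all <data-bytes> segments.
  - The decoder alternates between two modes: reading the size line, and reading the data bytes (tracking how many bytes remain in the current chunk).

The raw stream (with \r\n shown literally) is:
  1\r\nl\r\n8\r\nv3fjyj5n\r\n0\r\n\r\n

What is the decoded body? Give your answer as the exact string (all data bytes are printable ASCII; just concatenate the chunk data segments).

Chunk 1: stream[0..1]='1' size=0x1=1, data at stream[3..4]='l' -> body[0..1], body so far='l'
Chunk 2: stream[6..7]='8' size=0x8=8, data at stream[9..17]='v3fjyj5n' -> body[1..9], body so far='lv3fjyj5n'
Chunk 3: stream[19..20]='0' size=0 (terminator). Final body='lv3fjyj5n' (9 bytes)

Answer: lv3fjyj5n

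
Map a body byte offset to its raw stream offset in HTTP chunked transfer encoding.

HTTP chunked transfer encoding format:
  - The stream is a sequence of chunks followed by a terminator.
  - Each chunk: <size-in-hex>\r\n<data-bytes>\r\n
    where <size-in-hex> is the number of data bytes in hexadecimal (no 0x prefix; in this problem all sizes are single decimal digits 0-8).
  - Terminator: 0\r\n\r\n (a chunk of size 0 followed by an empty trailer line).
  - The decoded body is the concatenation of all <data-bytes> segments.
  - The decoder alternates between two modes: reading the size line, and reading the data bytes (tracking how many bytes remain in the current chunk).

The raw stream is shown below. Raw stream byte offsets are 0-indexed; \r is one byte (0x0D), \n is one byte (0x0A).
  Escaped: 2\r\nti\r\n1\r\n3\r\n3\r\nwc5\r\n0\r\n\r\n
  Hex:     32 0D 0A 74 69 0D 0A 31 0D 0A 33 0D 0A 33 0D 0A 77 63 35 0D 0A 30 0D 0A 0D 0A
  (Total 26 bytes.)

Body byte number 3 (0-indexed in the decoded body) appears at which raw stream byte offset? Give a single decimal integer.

Chunk 1: stream[0..1]='2' size=0x2=2, data at stream[3..5]='ti' -> body[0..2], body so far='ti'
Chunk 2: stream[7..8]='1' size=0x1=1, data at stream[10..11]='3' -> body[2..3], body so far='ti3'
Chunk 3: stream[13..14]='3' size=0x3=3, data at stream[16..19]='wc5' -> body[3..6], body so far='ti3wc5'
Chunk 4: stream[21..22]='0' size=0 (terminator). Final body='ti3wc5' (6 bytes)
Body byte 3 at stream offset 16

Answer: 16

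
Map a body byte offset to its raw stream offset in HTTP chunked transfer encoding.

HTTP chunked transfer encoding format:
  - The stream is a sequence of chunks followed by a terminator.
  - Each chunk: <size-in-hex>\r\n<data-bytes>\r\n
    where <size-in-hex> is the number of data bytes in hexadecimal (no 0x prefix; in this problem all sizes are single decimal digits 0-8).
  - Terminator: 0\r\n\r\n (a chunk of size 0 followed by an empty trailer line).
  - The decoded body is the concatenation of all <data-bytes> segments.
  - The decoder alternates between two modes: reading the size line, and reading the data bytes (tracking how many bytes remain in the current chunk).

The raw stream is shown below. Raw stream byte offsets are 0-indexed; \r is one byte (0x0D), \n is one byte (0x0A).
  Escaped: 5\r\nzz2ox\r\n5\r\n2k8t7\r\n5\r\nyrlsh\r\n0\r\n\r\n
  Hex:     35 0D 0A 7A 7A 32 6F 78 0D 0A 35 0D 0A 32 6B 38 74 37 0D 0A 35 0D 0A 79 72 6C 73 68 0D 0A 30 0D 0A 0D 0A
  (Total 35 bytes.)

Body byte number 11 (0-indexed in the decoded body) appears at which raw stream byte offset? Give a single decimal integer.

Chunk 1: stream[0..1]='5' size=0x5=5, data at stream[3..8]='zz2ox' -> body[0..5], body so far='zz2ox'
Chunk 2: stream[10..11]='5' size=0x5=5, data at stream[13..18]='2k8t7' -> body[5..10], body so far='zz2ox2k8t7'
Chunk 3: stream[20..21]='5' size=0x5=5, data at stream[23..28]='yrlsh' -> body[10..15], body so far='zz2ox2k8t7yrlsh'
Chunk 4: stream[30..31]='0' size=0 (terminator). Final body='zz2ox2k8t7yrlsh' (15 bytes)
Body byte 11 at stream offset 24

Answer: 24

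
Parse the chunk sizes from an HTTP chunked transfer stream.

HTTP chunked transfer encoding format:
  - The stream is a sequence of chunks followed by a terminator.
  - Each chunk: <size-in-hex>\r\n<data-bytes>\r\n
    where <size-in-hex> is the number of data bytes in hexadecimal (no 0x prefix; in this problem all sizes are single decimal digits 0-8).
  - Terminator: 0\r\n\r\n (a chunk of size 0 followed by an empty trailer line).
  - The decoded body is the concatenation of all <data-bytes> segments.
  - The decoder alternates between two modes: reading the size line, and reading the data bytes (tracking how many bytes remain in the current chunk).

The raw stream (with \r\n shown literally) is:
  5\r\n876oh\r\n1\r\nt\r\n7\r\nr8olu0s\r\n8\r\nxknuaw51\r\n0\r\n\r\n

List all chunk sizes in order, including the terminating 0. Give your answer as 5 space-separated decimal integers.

Chunk 1: stream[0..1]='5' size=0x5=5, data at stream[3..8]='876oh' -> body[0..5], body so far='876oh'
Chunk 2: stream[10..11]='1' size=0x1=1, data at stream[13..14]='t' -> body[5..6], body so far='876oht'
Chunk 3: stream[16..17]='7' size=0x7=7, data at stream[19..26]='r8olu0s' -> body[6..13], body so far='876ohtr8olu0s'
Chunk 4: stream[28..29]='8' size=0x8=8, data at stream[31..39]='xknuaw51' -> body[13..21], body so far='876ohtr8olu0sxknuaw51'
Chunk 5: stream[41..42]='0' size=0 (terminator). Final body='876ohtr8olu0sxknuaw51' (21 bytes)

Answer: 5 1 7 8 0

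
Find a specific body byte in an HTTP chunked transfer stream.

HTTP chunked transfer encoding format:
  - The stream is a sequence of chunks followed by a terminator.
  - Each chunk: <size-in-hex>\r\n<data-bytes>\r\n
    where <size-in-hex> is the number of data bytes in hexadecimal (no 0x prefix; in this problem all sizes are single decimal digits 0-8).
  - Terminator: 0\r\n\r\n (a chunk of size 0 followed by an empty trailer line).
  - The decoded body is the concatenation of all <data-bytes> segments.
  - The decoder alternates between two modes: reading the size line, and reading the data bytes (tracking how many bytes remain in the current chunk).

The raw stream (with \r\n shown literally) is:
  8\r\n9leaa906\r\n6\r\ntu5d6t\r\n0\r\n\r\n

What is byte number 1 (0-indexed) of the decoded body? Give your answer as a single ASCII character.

Answer: l

Derivation:
Chunk 1: stream[0..1]='8' size=0x8=8, data at stream[3..11]='9leaa906' -> body[0..8], body so far='9leaa906'
Chunk 2: stream[13..14]='6' size=0x6=6, data at stream[16..22]='tu5d6t' -> body[8..14], body so far='9leaa906tu5d6t'
Chunk 3: stream[24..25]='0' size=0 (terminator). Final body='9leaa906tu5d6t' (14 bytes)
Body byte 1 = 'l'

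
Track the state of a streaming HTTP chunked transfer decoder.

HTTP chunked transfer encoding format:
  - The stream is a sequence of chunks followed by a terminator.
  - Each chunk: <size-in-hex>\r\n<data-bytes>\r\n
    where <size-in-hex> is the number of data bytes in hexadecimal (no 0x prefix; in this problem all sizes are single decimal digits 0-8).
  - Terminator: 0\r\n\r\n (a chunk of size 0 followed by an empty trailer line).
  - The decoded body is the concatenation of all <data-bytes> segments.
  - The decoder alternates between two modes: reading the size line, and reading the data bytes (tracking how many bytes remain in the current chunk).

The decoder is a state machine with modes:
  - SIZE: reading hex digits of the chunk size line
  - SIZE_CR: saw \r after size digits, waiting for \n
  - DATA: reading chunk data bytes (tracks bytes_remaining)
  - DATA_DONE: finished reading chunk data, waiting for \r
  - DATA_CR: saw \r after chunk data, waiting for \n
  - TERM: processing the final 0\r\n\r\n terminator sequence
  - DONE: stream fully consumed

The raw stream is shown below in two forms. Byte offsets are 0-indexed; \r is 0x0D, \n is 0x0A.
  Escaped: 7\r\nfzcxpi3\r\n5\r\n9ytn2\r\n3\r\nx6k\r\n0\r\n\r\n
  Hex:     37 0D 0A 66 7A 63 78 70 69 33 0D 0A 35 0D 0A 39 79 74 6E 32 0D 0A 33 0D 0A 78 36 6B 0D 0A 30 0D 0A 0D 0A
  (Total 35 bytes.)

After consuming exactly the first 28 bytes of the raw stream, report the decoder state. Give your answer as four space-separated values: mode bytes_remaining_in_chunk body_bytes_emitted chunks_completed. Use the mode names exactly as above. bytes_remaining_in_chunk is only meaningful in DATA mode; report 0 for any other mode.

Byte 0 = '7': mode=SIZE remaining=0 emitted=0 chunks_done=0
Byte 1 = 0x0D: mode=SIZE_CR remaining=0 emitted=0 chunks_done=0
Byte 2 = 0x0A: mode=DATA remaining=7 emitted=0 chunks_done=0
Byte 3 = 'f': mode=DATA remaining=6 emitted=1 chunks_done=0
Byte 4 = 'z': mode=DATA remaining=5 emitted=2 chunks_done=0
Byte 5 = 'c': mode=DATA remaining=4 emitted=3 chunks_done=0
Byte 6 = 'x': mode=DATA remaining=3 emitted=4 chunks_done=0
Byte 7 = 'p': mode=DATA remaining=2 emitted=5 chunks_done=0
Byte 8 = 'i': mode=DATA remaining=1 emitted=6 chunks_done=0
Byte 9 = '3': mode=DATA_DONE remaining=0 emitted=7 chunks_done=0
Byte 10 = 0x0D: mode=DATA_CR remaining=0 emitted=7 chunks_done=0
Byte 11 = 0x0A: mode=SIZE remaining=0 emitted=7 chunks_done=1
Byte 12 = '5': mode=SIZE remaining=0 emitted=7 chunks_done=1
Byte 13 = 0x0D: mode=SIZE_CR remaining=0 emitted=7 chunks_done=1
Byte 14 = 0x0A: mode=DATA remaining=5 emitted=7 chunks_done=1
Byte 15 = '9': mode=DATA remaining=4 emitted=8 chunks_done=1
Byte 16 = 'y': mode=DATA remaining=3 emitted=9 chunks_done=1
Byte 17 = 't': mode=DATA remaining=2 emitted=10 chunks_done=1
Byte 18 = 'n': mode=DATA remaining=1 emitted=11 chunks_done=1
Byte 19 = '2': mode=DATA_DONE remaining=0 emitted=12 chunks_done=1
Byte 20 = 0x0D: mode=DATA_CR remaining=0 emitted=12 chunks_done=1
Byte 21 = 0x0A: mode=SIZE remaining=0 emitted=12 chunks_done=2
Byte 22 = '3': mode=SIZE remaining=0 emitted=12 chunks_done=2
Byte 23 = 0x0D: mode=SIZE_CR remaining=0 emitted=12 chunks_done=2
Byte 24 = 0x0A: mode=DATA remaining=3 emitted=12 chunks_done=2
Byte 25 = 'x': mode=DATA remaining=2 emitted=13 chunks_done=2
Byte 26 = '6': mode=DATA remaining=1 emitted=14 chunks_done=2
Byte 27 = 'k': mode=DATA_DONE remaining=0 emitted=15 chunks_done=2

Answer: DATA_DONE 0 15 2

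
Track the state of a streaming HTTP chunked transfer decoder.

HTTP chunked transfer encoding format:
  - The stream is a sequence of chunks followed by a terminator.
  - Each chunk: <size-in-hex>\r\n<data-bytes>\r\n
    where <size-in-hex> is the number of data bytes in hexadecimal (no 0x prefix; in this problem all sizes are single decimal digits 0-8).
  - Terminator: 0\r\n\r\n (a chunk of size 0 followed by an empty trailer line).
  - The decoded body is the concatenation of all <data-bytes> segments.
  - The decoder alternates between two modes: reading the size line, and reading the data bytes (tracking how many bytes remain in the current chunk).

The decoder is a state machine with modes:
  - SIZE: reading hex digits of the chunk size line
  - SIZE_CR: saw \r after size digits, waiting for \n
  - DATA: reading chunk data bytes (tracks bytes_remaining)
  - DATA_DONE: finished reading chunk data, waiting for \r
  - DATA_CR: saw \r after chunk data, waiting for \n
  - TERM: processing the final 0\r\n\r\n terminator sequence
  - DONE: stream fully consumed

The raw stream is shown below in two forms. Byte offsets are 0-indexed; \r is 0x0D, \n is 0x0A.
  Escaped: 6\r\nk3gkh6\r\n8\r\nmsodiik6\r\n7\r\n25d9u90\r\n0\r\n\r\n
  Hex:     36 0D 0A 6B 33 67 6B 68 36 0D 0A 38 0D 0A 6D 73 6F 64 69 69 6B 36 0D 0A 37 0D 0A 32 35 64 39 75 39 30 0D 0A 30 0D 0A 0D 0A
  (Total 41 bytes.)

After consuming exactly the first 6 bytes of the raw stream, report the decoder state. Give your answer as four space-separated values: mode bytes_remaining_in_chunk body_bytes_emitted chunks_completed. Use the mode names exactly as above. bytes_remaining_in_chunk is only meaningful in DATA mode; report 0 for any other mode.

Byte 0 = '6': mode=SIZE remaining=0 emitted=0 chunks_done=0
Byte 1 = 0x0D: mode=SIZE_CR remaining=0 emitted=0 chunks_done=0
Byte 2 = 0x0A: mode=DATA remaining=6 emitted=0 chunks_done=0
Byte 3 = 'k': mode=DATA remaining=5 emitted=1 chunks_done=0
Byte 4 = '3': mode=DATA remaining=4 emitted=2 chunks_done=0
Byte 5 = 'g': mode=DATA remaining=3 emitted=3 chunks_done=0

Answer: DATA 3 3 0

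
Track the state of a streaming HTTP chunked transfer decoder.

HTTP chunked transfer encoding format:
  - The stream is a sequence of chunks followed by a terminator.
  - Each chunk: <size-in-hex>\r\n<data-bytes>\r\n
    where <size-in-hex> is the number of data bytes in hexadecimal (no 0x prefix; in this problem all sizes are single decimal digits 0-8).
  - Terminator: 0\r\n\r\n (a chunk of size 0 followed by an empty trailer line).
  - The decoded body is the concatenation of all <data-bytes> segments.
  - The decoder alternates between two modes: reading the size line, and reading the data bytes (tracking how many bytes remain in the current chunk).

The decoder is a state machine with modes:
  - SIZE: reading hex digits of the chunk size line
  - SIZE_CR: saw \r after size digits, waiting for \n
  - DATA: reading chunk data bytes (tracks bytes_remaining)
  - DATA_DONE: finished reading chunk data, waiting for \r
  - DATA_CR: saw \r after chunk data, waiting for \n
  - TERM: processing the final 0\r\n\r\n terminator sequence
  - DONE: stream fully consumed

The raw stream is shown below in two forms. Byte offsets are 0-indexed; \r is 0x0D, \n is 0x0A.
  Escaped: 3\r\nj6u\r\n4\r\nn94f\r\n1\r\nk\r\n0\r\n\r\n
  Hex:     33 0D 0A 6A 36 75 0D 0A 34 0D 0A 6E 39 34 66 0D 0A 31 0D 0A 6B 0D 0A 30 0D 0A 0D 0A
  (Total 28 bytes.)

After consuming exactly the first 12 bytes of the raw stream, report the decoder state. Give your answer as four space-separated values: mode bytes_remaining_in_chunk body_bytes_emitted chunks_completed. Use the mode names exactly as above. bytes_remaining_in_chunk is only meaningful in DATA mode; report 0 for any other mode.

Byte 0 = '3': mode=SIZE remaining=0 emitted=0 chunks_done=0
Byte 1 = 0x0D: mode=SIZE_CR remaining=0 emitted=0 chunks_done=0
Byte 2 = 0x0A: mode=DATA remaining=3 emitted=0 chunks_done=0
Byte 3 = 'j': mode=DATA remaining=2 emitted=1 chunks_done=0
Byte 4 = '6': mode=DATA remaining=1 emitted=2 chunks_done=0
Byte 5 = 'u': mode=DATA_DONE remaining=0 emitted=3 chunks_done=0
Byte 6 = 0x0D: mode=DATA_CR remaining=0 emitted=3 chunks_done=0
Byte 7 = 0x0A: mode=SIZE remaining=0 emitted=3 chunks_done=1
Byte 8 = '4': mode=SIZE remaining=0 emitted=3 chunks_done=1
Byte 9 = 0x0D: mode=SIZE_CR remaining=0 emitted=3 chunks_done=1
Byte 10 = 0x0A: mode=DATA remaining=4 emitted=3 chunks_done=1
Byte 11 = 'n': mode=DATA remaining=3 emitted=4 chunks_done=1

Answer: DATA 3 4 1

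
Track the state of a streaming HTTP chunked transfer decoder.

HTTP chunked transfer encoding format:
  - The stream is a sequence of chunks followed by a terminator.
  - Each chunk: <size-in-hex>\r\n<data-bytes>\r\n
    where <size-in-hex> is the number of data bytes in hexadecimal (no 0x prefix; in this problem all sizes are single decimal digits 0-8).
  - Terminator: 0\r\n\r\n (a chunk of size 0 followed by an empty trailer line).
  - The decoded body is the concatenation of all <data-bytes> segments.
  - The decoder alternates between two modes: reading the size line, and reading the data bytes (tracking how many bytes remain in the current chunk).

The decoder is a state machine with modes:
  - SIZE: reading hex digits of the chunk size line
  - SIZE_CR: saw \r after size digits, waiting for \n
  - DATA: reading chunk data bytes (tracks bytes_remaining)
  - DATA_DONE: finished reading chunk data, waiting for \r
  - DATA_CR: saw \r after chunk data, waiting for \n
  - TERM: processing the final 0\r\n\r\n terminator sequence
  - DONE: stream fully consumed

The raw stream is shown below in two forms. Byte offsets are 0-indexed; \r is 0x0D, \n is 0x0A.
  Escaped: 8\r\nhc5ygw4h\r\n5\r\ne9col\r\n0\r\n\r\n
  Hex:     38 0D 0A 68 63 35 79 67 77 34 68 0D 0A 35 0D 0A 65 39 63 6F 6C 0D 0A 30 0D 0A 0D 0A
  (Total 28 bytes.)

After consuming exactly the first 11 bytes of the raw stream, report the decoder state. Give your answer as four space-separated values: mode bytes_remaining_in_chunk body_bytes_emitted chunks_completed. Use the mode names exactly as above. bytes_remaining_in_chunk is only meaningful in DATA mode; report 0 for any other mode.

Byte 0 = '8': mode=SIZE remaining=0 emitted=0 chunks_done=0
Byte 1 = 0x0D: mode=SIZE_CR remaining=0 emitted=0 chunks_done=0
Byte 2 = 0x0A: mode=DATA remaining=8 emitted=0 chunks_done=0
Byte 3 = 'h': mode=DATA remaining=7 emitted=1 chunks_done=0
Byte 4 = 'c': mode=DATA remaining=6 emitted=2 chunks_done=0
Byte 5 = '5': mode=DATA remaining=5 emitted=3 chunks_done=0
Byte 6 = 'y': mode=DATA remaining=4 emitted=4 chunks_done=0
Byte 7 = 'g': mode=DATA remaining=3 emitted=5 chunks_done=0
Byte 8 = 'w': mode=DATA remaining=2 emitted=6 chunks_done=0
Byte 9 = '4': mode=DATA remaining=1 emitted=7 chunks_done=0
Byte 10 = 'h': mode=DATA_DONE remaining=0 emitted=8 chunks_done=0

Answer: DATA_DONE 0 8 0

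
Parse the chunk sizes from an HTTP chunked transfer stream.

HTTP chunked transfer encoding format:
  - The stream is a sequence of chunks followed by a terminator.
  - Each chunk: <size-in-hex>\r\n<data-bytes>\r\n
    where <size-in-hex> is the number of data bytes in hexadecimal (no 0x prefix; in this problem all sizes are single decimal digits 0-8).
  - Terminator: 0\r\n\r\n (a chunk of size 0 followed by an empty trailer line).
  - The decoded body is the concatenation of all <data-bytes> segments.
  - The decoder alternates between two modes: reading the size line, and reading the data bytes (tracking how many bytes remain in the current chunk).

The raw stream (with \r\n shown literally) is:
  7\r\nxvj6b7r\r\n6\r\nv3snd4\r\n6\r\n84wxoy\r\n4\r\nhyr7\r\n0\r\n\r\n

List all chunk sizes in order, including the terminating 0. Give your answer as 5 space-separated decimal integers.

Answer: 7 6 6 4 0

Derivation:
Chunk 1: stream[0..1]='7' size=0x7=7, data at stream[3..10]='xvj6b7r' -> body[0..7], body so far='xvj6b7r'
Chunk 2: stream[12..13]='6' size=0x6=6, data at stream[15..21]='v3snd4' -> body[7..13], body so far='xvj6b7rv3snd4'
Chunk 3: stream[23..24]='6' size=0x6=6, data at stream[26..32]='84wxoy' -> body[13..19], body so far='xvj6b7rv3snd484wxoy'
Chunk 4: stream[34..35]='4' size=0x4=4, data at stream[37..41]='hyr7' -> body[19..23], body so far='xvj6b7rv3snd484wxoyhyr7'
Chunk 5: stream[43..44]='0' size=0 (terminator). Final body='xvj6b7rv3snd484wxoyhyr7' (23 bytes)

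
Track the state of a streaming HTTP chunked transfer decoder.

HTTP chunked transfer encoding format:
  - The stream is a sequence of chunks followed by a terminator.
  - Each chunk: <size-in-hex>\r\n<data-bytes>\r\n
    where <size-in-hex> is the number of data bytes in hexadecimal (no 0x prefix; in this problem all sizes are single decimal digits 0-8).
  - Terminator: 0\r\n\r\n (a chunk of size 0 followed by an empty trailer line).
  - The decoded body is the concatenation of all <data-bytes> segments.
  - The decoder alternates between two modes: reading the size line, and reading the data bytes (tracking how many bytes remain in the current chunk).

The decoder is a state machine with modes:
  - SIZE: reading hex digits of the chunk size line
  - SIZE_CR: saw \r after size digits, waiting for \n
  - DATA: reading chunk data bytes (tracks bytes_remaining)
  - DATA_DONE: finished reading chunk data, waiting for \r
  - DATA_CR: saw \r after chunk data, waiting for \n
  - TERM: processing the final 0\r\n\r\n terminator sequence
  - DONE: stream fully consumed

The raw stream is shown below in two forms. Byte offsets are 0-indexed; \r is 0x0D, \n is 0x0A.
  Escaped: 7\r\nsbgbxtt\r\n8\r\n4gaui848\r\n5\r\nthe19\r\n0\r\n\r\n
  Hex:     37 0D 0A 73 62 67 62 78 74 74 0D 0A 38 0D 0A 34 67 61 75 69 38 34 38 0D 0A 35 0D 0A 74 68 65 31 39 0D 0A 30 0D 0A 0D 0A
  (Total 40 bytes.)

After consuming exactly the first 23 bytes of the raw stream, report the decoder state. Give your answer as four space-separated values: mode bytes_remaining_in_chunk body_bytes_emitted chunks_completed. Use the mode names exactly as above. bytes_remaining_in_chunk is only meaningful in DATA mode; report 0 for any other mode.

Answer: DATA_DONE 0 15 1

Derivation:
Byte 0 = '7': mode=SIZE remaining=0 emitted=0 chunks_done=0
Byte 1 = 0x0D: mode=SIZE_CR remaining=0 emitted=0 chunks_done=0
Byte 2 = 0x0A: mode=DATA remaining=7 emitted=0 chunks_done=0
Byte 3 = 's': mode=DATA remaining=6 emitted=1 chunks_done=0
Byte 4 = 'b': mode=DATA remaining=5 emitted=2 chunks_done=0
Byte 5 = 'g': mode=DATA remaining=4 emitted=3 chunks_done=0
Byte 6 = 'b': mode=DATA remaining=3 emitted=4 chunks_done=0
Byte 7 = 'x': mode=DATA remaining=2 emitted=5 chunks_done=0
Byte 8 = 't': mode=DATA remaining=1 emitted=6 chunks_done=0
Byte 9 = 't': mode=DATA_DONE remaining=0 emitted=7 chunks_done=0
Byte 10 = 0x0D: mode=DATA_CR remaining=0 emitted=7 chunks_done=0
Byte 11 = 0x0A: mode=SIZE remaining=0 emitted=7 chunks_done=1
Byte 12 = '8': mode=SIZE remaining=0 emitted=7 chunks_done=1
Byte 13 = 0x0D: mode=SIZE_CR remaining=0 emitted=7 chunks_done=1
Byte 14 = 0x0A: mode=DATA remaining=8 emitted=7 chunks_done=1
Byte 15 = '4': mode=DATA remaining=7 emitted=8 chunks_done=1
Byte 16 = 'g': mode=DATA remaining=6 emitted=9 chunks_done=1
Byte 17 = 'a': mode=DATA remaining=5 emitted=10 chunks_done=1
Byte 18 = 'u': mode=DATA remaining=4 emitted=11 chunks_done=1
Byte 19 = 'i': mode=DATA remaining=3 emitted=12 chunks_done=1
Byte 20 = '8': mode=DATA remaining=2 emitted=13 chunks_done=1
Byte 21 = '4': mode=DATA remaining=1 emitted=14 chunks_done=1
Byte 22 = '8': mode=DATA_DONE remaining=0 emitted=15 chunks_done=1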